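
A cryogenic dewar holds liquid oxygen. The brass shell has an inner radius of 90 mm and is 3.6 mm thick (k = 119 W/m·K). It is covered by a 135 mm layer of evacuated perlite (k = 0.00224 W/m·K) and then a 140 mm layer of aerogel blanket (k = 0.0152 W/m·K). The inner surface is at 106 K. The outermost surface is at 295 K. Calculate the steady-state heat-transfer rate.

Q ≈ 0.812 W

For a spherical shell R = (1/r₁ − 1/r₂)/(4πk); film R = 1/(h·4πr²). In series:
R_brass shell = (1/0.09 − 1/0.0936)/(4π×119) = 2.858×10^-4 K/W
R_evacuated perlite = (1/0.0936 − 1/0.2286)/(4π×0.00224) = 224.1 K/W
R_aerogel blanket = (1/0.2286 − 1/0.3686)/(4π×0.0152) = 8.698 K/W
R_total = 232.8 K/W
Q = ΔT/R_total = 189/232.8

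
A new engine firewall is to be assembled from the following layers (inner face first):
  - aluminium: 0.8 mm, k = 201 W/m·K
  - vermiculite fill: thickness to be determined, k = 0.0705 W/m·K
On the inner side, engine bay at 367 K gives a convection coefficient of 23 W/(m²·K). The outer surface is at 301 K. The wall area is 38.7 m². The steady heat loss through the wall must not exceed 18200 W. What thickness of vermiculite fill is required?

Treating each layer as a thermal resistance in series:
R_inner film = 1/(h_i·A) = 1/(23×38.7) = 0.001123 K/W
R_aluminium = L/(kA) = 0.0008/(201×38.7) = 1.028×10^-7 K/W
Sum of the known resistances R_other = 0.001124 K/W
Required total resistance R_tot = ΔT/Q_allow = 66/18200 = 0.003626 K/W
R_vermiculite fill = R_tot − R_other = 0.002503 K/W
L = R·k·A = 0.002503×0.0705×38.7

L ≈ 6.83 mm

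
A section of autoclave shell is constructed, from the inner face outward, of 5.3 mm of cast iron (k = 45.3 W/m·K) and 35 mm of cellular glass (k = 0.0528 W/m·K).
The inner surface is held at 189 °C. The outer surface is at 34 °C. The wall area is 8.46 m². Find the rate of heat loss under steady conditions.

Treating each layer as a thermal resistance in series:
R_cast iron = L/(kA) = 0.0053/(45.3×8.46) = 1.383×10^-5 K/W
R_cellular glass = L/(kA) = 0.035/(0.0528×8.46) = 0.07835 K/W
R_total = 0.07837 K/W
Q = ΔT / R_total = 155 / 0.07837

Q ≈ 1980 W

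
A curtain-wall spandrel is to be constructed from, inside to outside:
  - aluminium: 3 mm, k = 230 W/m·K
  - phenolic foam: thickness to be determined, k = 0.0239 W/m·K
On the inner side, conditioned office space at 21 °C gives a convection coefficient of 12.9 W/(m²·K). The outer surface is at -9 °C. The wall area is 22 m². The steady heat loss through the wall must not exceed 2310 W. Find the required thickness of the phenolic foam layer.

L ≈ 4.98 mm

Using the resistance-network approach (series):
R_inner film = 1/(h_i·A) = 1/(12.9×22) = 0.003524 K/W
R_aluminium = L/(kA) = 0.003/(230×22) = 5.929×10^-7 K/W
Sum of the known resistances R_other = 0.003524 K/W
Required total resistance R_tot = ΔT/Q_allow = 30/2310 = 0.01299 K/W
R_phenolic foam = R_tot − R_other = 0.009463 K/W
L = R·k·A = 0.009463×0.0239×22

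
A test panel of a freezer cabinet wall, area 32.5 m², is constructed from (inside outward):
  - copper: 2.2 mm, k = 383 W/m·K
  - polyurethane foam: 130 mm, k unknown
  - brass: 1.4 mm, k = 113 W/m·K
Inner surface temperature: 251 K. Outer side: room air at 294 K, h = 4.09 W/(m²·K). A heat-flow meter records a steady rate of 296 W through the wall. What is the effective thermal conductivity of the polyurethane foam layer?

k ≈ 0.029 W/(m·K)

Treating each layer as a thermal resistance in series:
R_copper = L/(kA) = 0.0022/(383×32.5) = 1.767×10^-7 K/W
R_brass = L/(kA) = 0.0014/(113×32.5) = 3.812×10^-7 K/W
R_outer film = 1/(h_o·A) = 1/(4.09×32.5) = 0.007523 K/W
Sum of known resistances R_other = 0.007524 K/W
Total R = ΔT/Q = 43/296 = 0.1453 K/W
R_polyurethane foam = R_total − R_other = 0.1377 K/W
k = L/(R·A) = 0.13/(0.1377×32.5)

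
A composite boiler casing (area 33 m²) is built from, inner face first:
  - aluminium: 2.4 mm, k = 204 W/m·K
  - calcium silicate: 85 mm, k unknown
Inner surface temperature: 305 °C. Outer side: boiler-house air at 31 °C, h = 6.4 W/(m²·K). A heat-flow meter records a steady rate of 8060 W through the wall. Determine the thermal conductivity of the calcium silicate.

Model the wall as resistances in series:
R_aluminium = L/(kA) = 0.0024/(204×33) = 3.565×10^-7 K/W
R_outer film = 1/(h_o·A) = 1/(6.4×33) = 0.004735 K/W
Sum of known resistances R_other = 0.004735 K/W
Total R = ΔT/Q = 274/8060 = 0.034 K/W
R_calcium silicate = R_total − R_other = 0.02926 K/W
k = L/(R·A) = 0.085/(0.02926×33)

k ≈ 0.088 W/(m·K)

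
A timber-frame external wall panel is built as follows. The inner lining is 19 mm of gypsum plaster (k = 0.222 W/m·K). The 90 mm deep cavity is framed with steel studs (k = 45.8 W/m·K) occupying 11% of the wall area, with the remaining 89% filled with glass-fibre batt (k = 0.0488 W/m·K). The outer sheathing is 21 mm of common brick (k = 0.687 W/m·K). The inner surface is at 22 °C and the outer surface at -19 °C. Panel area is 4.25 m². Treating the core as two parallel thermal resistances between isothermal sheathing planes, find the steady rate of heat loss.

Q ≈ 1300 W

Sheathing layers in series; stud and cavity paths in parallel between them.
R_inner = 0.019/(0.222×4.25) = 0.02014 K/W
R_stud  = 0.09/(45.8×0.11×4.25) = 0.004203 K/W
R_cav   = 0.09/(0.0488×0.89×4.25) = 0.4876 K/W
1/R_core = 1/R_stud + 1/R_cav → R_core = 0.004167 K/W
R_outer = 0.021/(0.687×4.25) = 0.007192 K/W
R_total = 0.0315 K/W
Q = ΔT/R_total = 41/0.0315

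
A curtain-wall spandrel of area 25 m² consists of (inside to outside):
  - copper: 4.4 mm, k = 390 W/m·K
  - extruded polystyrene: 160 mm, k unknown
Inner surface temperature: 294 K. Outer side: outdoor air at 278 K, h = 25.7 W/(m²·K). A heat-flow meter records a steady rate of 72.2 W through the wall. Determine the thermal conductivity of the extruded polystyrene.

Model the wall as resistances in series:
R_copper = L/(kA) = 0.0044/(390×25) = 4.513×10^-7 K/W
R_outer film = 1/(h_o·A) = 1/(25.7×25) = 0.001556 K/W
Sum of known resistances R_other = 0.001557 K/W
Total R = ΔT/Q = 16/72.2 = 0.2216 K/W
R_extruded polystyrene = R_total − R_other = 0.22 K/W
k = L/(R·A) = 0.16/(0.22×25)

k ≈ 0.0291 W/(m·K)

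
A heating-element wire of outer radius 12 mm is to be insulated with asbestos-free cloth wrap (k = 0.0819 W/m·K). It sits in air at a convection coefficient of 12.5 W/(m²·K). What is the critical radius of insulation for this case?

For a cylinder r_cr = k/h = 0.0819/12.5
r_cr = 6.55 mm; since the bare radius (12 mm) is above r_cr, any added insulation will reduce heat loss.

r_cr ≈ 6.55 mm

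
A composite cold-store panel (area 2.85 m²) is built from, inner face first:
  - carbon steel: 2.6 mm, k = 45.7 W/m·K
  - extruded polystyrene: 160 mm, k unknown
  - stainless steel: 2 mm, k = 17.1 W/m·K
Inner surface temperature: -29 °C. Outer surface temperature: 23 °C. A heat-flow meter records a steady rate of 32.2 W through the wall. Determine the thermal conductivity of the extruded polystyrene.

Treating each layer as a thermal resistance in series:
R_carbon steel = L/(kA) = 0.0026/(45.7×2.85) = 1.996×10^-5 K/W
R_stainless steel = L/(kA) = 0.002/(17.1×2.85) = 4.104×10^-5 K/W
Sum of known resistances R_other = 6.1×10^-5 K/W
Total R = ΔT/Q = 52/32.2 = 1.615 K/W
R_extruded polystyrene = R_total − R_other = 1.615 K/W
k = L/(R·A) = 0.16/(1.615×2.85)

k ≈ 0.0348 W/(m·K)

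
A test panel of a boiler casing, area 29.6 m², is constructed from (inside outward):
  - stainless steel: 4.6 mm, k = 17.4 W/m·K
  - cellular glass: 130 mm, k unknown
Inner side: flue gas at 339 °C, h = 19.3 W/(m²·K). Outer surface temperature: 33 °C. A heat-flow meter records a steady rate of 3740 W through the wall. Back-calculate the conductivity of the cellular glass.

k ≈ 0.0549 W/(m·K)

Using the resistance-network approach (series):
R_inner film = 1/(h_i·A) = 1/(19.3×29.6) = 0.00175 K/W
R_stainless steel = L/(kA) = 0.0046/(17.4×29.6) = 8.931×10^-6 K/W
Sum of known resistances R_other = 0.001759 K/W
Total R = ΔT/Q = 306/3740 = 0.08182 K/W
R_cellular glass = R_total − R_other = 0.08006 K/W
k = L/(R·A) = 0.13/(0.08006×29.6)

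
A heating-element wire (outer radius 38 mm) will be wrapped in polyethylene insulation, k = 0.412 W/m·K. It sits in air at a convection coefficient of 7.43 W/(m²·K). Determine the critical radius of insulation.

r_cr ≈ 55.5 mm

For a cylinder r_cr = k/h = 0.412/7.43
r_cr = 55.5 mm; since the bare radius (38 mm) is below r_cr, adding a thin layer of insulation will *increase* heat loss.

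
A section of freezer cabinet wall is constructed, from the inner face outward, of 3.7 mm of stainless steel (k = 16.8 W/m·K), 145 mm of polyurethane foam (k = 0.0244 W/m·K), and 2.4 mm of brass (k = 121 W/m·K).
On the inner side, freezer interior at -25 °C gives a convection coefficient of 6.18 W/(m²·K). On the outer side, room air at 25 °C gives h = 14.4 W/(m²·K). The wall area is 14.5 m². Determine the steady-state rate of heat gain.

Treating each layer as a thermal resistance in series:
R_inner film = 1/(h_i·A) = 1/(6.18×14.5) = 0.01116 K/W
R_stainless steel = L/(kA) = 0.0037/(16.8×14.5) = 1.519×10^-5 K/W
R_polyurethane foam = L/(kA) = 0.145/(0.0244×14.5) = 0.4098 K/W
R_brass = L/(kA) = 0.0024/(121×14.5) = 1.368×10^-6 K/W
R_outer film = 1/(h_o·A) = 1/(14.4×14.5) = 0.004789 K/W
R_total = 0.4258 K/W
Q = ΔT / R_total = 50 / 0.4258

Q ≈ 117 W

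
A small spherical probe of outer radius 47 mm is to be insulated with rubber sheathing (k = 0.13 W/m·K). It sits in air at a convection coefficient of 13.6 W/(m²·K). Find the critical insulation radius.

r_cr ≈ 19.1 mm

For a sphere r_cr = 2k/h = 2×0.13/13.6
r_cr = 19.1 mm; since the bare radius (47 mm) is above r_cr, any added insulation will reduce heat loss.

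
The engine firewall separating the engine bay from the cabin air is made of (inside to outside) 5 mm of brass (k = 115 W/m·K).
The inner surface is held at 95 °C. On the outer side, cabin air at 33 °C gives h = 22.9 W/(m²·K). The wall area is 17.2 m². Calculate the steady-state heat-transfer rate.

Using the resistance-network approach (series):
R_brass = L/(kA) = 0.005/(115×17.2) = 2.528×10^-6 K/W
R_outer film = 1/(h_o·A) = 1/(22.9×17.2) = 0.002539 K/W
R_total = 0.002541 K/W
Q = ΔT / R_total = 62 / 0.002541

Q ≈ 24400 W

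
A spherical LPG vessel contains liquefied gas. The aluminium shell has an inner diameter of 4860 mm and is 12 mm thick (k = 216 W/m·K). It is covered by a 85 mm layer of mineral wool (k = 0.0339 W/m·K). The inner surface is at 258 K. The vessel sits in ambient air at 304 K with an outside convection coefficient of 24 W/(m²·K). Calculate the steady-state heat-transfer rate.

Spherical conduction: R = (1/r_in − 1/r_out)/(4πk) per layer; series-sum.
R_aluminium shell = (1/2.43 − 1/2.442)/(4π×216) = 7.45×10^-7 K/W
R_mineral wool = (1/2.442 − 1/2.527)/(4π×0.0339) = 0.03233 K/W
R_outer film = 1/(h·4πr_o²) = 1/(24×4π×2.527²) = 5.192×10^-4 K/W
R_total = 0.03285 K/W
Q = ΔT/R_total = 46/0.03285

Q ≈ 1400 W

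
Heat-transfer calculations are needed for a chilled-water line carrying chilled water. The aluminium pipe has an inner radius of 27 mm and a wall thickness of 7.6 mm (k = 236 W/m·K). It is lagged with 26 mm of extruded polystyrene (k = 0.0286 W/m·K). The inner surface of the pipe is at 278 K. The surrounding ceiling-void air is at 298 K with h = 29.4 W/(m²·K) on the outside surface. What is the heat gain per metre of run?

Per-layer cylindrical resistances, series-summed:
R_aluminium pipe wall = ln(34.6/27)/(2π×236×1) = 1.673×10^-4 K/W
R_extruded polystyrene = ln(60.6/34.6)/(2π×0.0286×1) = 3.119 K/W
R_outer film = 1/(h_o·2πr_oL) = 1/(29.4×2π×0.0606×1) = 0.08933 K/W
R_total = 3.208 K/W
Q = ΔT/R_total = 20/3.208

q′ ≈ 6.23 W/m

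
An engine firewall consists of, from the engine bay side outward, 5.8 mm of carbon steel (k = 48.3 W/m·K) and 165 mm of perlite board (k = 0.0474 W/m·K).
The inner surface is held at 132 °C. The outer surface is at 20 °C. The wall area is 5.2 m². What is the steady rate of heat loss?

Q ≈ 167 W

Treating each layer as a thermal resistance in series:
R_carbon steel = L/(kA) = 0.0058/(48.3×5.2) = 2.309×10^-5 K/W
R_perlite board = L/(kA) = 0.165/(0.0474×5.2) = 0.6694 K/W
R_total = 0.6694 K/W
Q = ΔT / R_total = 112 / 0.6694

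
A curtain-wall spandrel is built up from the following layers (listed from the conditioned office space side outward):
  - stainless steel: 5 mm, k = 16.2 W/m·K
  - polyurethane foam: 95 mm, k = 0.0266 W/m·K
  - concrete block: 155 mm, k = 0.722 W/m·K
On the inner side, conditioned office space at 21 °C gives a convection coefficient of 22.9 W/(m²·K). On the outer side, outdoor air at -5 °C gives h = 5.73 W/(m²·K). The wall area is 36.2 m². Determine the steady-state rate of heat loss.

Q ≈ 235 W

Using the resistance-network approach (series):
R_inner film = 1/(h_i·A) = 1/(22.9×36.2) = 0.001206 K/W
R_stainless steel = L/(kA) = 0.005/(16.2×36.2) = 8.526×10^-6 K/W
R_polyurethane foam = L/(kA) = 0.095/(0.0266×36.2) = 0.09866 K/W
R_concrete block = L/(kA) = 0.155/(0.722×36.2) = 0.00593 K/W
R_outer film = 1/(h_o·A) = 1/(5.73×36.2) = 0.004821 K/W
R_total = 0.1106 K/W
Q = ΔT / R_total = 26 / 0.1106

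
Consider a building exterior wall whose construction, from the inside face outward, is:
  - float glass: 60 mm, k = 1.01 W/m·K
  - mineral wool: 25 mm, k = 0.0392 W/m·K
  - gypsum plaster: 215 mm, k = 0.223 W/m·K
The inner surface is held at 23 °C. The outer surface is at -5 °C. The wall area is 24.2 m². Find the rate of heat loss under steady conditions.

Q ≈ 408 W

Thermal resistances in series:
R_float glass = L/(kA) = 0.06/(1.01×24.2) = 0.002455 K/W
R_mineral wool = L/(kA) = 0.025/(0.0392×24.2) = 0.02635 K/W
R_gypsum plaster = L/(kA) = 0.215/(0.223×24.2) = 0.03984 K/W
R_total = 0.06865 K/W
Q = ΔT / R_total = 28 / 0.06865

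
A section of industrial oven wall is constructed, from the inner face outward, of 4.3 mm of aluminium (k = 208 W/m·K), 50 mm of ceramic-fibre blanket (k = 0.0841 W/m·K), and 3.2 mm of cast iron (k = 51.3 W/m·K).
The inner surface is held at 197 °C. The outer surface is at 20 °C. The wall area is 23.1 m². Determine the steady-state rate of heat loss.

Model the wall as resistances in series:
R_aluminium = L/(kA) = 0.0043/(208×23.1) = 8.949×10^-7 K/W
R_ceramic-fibre blanket = L/(kA) = 0.05/(0.0841×23.1) = 0.02574 K/W
R_cast iron = L/(kA) = 0.0032/(51.3×23.1) = 2.7×10^-6 K/W
R_total = 0.02574 K/W
Q = ΔT / R_total = 177 / 0.02574

Q ≈ 6880 W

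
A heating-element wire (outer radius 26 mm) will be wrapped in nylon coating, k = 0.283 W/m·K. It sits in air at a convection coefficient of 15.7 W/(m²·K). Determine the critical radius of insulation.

For a cylinder r_cr = k/h = 0.283/15.7
r_cr = 18 mm; since the bare radius (26 mm) is above r_cr, any added insulation will reduce heat loss.

r_cr ≈ 18 mm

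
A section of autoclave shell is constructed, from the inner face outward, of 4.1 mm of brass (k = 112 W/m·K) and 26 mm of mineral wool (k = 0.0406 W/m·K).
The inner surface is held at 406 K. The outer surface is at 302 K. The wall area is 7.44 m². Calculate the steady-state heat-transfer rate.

Treating each layer as a thermal resistance in series:
R_brass = L/(kA) = 0.0041/(112×7.44) = 4.92×10^-6 K/W
R_mineral wool = L/(kA) = 0.026/(0.0406×7.44) = 0.08607 K/W
R_total = 0.08608 K/W
Q = ΔT / R_total = 104 / 0.08608

Q ≈ 1210 W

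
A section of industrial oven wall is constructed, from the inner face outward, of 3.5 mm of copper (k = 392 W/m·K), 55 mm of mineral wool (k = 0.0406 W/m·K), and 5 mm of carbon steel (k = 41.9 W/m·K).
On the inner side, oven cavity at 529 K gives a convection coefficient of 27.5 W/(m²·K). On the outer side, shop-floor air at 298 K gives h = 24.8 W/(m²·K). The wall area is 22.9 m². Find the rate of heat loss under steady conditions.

Q ≈ 3700 W

Treating each layer as a thermal resistance in series:
R_inner film = 1/(h_i·A) = 1/(27.5×22.9) = 0.001588 K/W
R_copper = L/(kA) = 0.0035/(392×22.9) = 3.899×10^-7 K/W
R_mineral wool = L/(kA) = 0.055/(0.0406×22.9) = 0.05916 K/W
R_carbon steel = L/(kA) = 0.005/(41.9×22.9) = 5.211×10^-6 K/W
R_outer film = 1/(h_o·A) = 1/(24.8×22.9) = 0.001761 K/W
R_total = 0.06251 K/W
Q = ΔT / R_total = 231 / 0.06251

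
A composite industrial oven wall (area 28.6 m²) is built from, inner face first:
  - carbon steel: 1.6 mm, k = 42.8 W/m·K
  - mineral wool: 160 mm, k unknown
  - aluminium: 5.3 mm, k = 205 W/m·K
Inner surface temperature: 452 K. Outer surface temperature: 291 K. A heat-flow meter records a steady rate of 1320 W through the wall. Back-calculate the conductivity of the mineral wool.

k ≈ 0.0459 W/(m·K)

Treating each layer as a thermal resistance in series:
R_carbon steel = L/(kA) = 0.0016/(42.8×28.6) = 1.307×10^-6 K/W
R_aluminium = L/(kA) = 0.0053/(205×28.6) = 9.04×10^-7 K/W
Sum of known resistances R_other = 2.211×10^-6 K/W
Total R = ΔT/Q = 161/1320 = 0.122 K/W
R_mineral wool = R_total − R_other = 0.122 K/W
k = L/(R·A) = 0.16/(0.122×28.6)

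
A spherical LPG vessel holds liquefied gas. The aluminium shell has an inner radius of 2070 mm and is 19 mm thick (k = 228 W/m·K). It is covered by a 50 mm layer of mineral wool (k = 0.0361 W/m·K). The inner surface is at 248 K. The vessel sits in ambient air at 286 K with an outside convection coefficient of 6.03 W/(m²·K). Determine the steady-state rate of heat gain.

Each spherical layer contributes R = (1/r_i − 1/r_o)/(4πk):
R_aluminium shell = (1/2.07 − 1/2.089)/(4π×228) = 1.534×10^-6 K/W
R_mineral wool = (1/2.089 − 1/2.139)/(4π×0.0361) = 0.02467 K/W
R_outer film = 1/(h·4πr_o²) = 1/(6.03×4π×2.139²) = 0.002884 K/W
R_total = 0.02755 K/W
Q = ΔT/R_total = 38/0.02755

Q ≈ 1380 W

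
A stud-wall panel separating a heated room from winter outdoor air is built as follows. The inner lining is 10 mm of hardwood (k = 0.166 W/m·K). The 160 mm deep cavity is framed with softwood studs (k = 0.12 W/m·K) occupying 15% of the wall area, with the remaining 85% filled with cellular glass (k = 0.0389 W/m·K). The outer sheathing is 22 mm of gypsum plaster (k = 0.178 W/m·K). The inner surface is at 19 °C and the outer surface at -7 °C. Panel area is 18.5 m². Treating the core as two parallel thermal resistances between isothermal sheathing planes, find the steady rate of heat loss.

Sheathing layers in series; stud and cavity paths in parallel between them.
R_inner = 0.01/(0.166×18.5) = 0.003256 K/W
R_stud  = 0.16/(0.12×0.15×18.5) = 0.4805 K/W
R_cav   = 0.16/(0.0389×0.85×18.5) = 0.2616 K/W
1/R_core = 1/R_stud + 1/R_cav → R_core = 0.1694 K/W
R_outer = 0.022/(0.178×18.5) = 0.006681 K/W
R_total = 0.1793 K/W
Q = ΔT/R_total = 26/0.1793

Q ≈ 145 W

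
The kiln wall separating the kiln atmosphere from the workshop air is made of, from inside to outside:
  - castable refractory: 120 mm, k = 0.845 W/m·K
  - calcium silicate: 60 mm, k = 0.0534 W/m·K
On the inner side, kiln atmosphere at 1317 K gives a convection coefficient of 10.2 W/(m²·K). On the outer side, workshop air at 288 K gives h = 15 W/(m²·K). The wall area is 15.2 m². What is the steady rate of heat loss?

Using the resistance-network approach (series):
R_inner film = 1/(h_i·A) = 1/(10.2×15.2) = 0.00645 K/W
R_castable refractory = L/(kA) = 0.12/(0.845×15.2) = 0.009343 K/W
R_calcium silicate = L/(kA) = 0.06/(0.0534×15.2) = 0.07392 K/W
R_outer film = 1/(h_o·A) = 1/(15×15.2) = 0.004386 K/W
R_total = 0.0941 K/W
Q = ΔT / R_total = 1029 / 0.0941

Q ≈ 10900 W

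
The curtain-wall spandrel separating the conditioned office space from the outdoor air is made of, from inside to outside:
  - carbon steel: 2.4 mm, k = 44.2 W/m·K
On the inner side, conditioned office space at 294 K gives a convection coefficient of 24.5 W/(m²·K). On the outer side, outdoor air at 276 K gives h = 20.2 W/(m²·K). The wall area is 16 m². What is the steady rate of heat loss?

Series thermal resistances:
R_inner film = 1/(h_i·A) = 1/(24.5×16) = 0.002551 K/W
R_carbon steel = L/(kA) = 0.0024/(44.2×16) = 3.394×10^-6 K/W
R_outer film = 1/(h_o·A) = 1/(20.2×16) = 0.003094 K/W
R_total = 0.005648 K/W
Q = ΔT / R_total = 18 / 0.005648

Q ≈ 3190 W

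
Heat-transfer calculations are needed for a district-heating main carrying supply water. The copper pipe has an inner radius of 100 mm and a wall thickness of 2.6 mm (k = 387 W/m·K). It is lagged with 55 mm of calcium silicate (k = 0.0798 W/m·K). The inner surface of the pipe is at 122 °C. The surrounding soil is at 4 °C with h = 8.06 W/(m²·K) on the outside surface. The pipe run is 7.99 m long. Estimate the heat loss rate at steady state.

Q ≈ 961 W

Treating each annulus and film as a series resistance:
R_copper pipe wall = ln(102.6/100)/(2π×387×7.99) = 1.321×10^-6 K/W
R_calcium silicate = ln(157.6/102.6)/(2π×0.0798×7.99) = 0.1071 K/W
R_outer film = 1/(h_o·2πr_oL) = 1/(8.06×2π×0.1576×7.99) = 0.01568 K/W
R_total = 0.1228 K/W
Q = ΔT/R_total = 118/0.1228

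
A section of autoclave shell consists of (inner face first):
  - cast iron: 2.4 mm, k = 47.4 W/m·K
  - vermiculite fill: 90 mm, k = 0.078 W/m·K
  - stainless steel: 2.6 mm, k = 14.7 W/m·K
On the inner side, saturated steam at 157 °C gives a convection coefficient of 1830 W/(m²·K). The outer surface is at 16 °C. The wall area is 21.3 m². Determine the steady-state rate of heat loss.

Thermal resistances in series:
R_inner film = 1/(h_i·A) = 1/(1830×21.3) = 2.565×10^-5 K/W
R_cast iron = L/(kA) = 0.0024/(47.4×21.3) = 2.377×10^-6 K/W
R_vermiculite fill = L/(kA) = 0.09/(0.078×21.3) = 0.05417 K/W
R_stainless steel = L/(kA) = 0.0026/(14.7×21.3) = 8.304×10^-6 K/W
R_total = 0.05421 K/W
Q = ΔT / R_total = 141 / 0.05421

Q ≈ 2600 W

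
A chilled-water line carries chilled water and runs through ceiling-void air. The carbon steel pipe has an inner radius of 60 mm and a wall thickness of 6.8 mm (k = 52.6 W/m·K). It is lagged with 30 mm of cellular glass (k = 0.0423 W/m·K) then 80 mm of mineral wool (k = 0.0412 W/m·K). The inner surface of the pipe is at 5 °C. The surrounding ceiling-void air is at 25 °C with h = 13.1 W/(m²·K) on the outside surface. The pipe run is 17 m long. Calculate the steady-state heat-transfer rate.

For a radial system each layer contributes R = ln(r_out/r_in)/(2πkL); films add R = 1/(hA).
R_carbon steel pipe wall = ln(66.8/60)/(2π×52.6×17) = 1.911×10^-5 K/W
R_cellular glass = ln(96.8/66.8)/(2π×0.0423×17) = 0.0821 K/W
R_mineral wool = ln(176.8/96.8)/(2π×0.0412×17) = 0.1369 K/W
R_outer film = 1/(h_o·2πr_oL) = 1/(13.1×2π×0.1768×17) = 0.004042 K/W
R_total = 0.223 K/W
Q = ΔT/R_total = 20/0.223

Q ≈ 89.7 W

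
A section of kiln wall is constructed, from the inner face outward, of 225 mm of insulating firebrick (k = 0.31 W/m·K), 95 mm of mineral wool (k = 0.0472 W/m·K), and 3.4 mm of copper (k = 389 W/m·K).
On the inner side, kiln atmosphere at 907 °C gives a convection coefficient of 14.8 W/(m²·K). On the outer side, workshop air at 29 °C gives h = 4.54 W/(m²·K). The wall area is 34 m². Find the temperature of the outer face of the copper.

T ≈ 92.9 °C

Series thermal resistances:
R_inner film = 1/(h_i·A) = 1/(14.8×34) = 0.001987 K/W
R_insulating firebrick = L/(kA) = 0.225/(0.31×34) = 0.02135 K/W
R_mineral wool = L/(kA) = 0.095/(0.0472×34) = 0.0592 K/W
R_copper = L/(kA) = 0.0034/(389×34) = 2.571×10^-7 K/W
R_outer film = 1/(h_o·A) = 1/(4.54×34) = 0.006478 K/W
R_total = 0.08901 K/W;  Q = ΔT/R_total = 878/0.08901 = 9864 W
T_interface = T_inner − Q·ΣR(inner→interface) = 907 − 9860×0.08253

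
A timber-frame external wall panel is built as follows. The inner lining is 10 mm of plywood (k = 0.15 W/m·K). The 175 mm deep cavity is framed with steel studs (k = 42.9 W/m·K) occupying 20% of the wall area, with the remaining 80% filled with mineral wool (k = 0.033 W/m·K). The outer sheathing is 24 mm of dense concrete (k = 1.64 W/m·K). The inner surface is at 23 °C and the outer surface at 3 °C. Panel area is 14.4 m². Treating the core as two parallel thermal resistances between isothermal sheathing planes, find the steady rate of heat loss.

Sheathing layers in series; stud and cavity paths in parallel between them.
R_inner = 0.01/(0.15×14.4) = 0.00463 K/W
R_stud  = 0.175/(42.9×0.2×14.4) = 0.001416 K/W
R_cav   = 0.175/(0.033×0.8×14.4) = 0.4603 K/W
1/R_core = 1/R_stud + 1/R_cav → R_core = 0.001412 K/W
R_outer = 0.024/(1.64×14.4) = 0.001016 K/W
R_total = 0.007058 K/W
Q = ΔT/R_total = 20/0.007058

Q ≈ 2830 W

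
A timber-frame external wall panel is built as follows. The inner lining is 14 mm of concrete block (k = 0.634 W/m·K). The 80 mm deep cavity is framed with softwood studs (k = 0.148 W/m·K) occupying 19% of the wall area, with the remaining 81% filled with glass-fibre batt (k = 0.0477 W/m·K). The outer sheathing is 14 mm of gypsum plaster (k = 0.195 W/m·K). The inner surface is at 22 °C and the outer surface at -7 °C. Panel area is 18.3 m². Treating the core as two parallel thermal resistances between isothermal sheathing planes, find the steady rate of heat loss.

Q ≈ 411 W

Sheathing layers in series; stud and cavity paths in parallel between them.
R_inner = 0.014/(0.634×18.3) = 0.001207 K/W
R_stud  = 0.08/(0.148×0.19×18.3) = 0.1555 K/W
R_cav   = 0.08/(0.0477×0.81×18.3) = 0.1131 K/W
1/R_core = 1/R_stud + 1/R_cav → R_core = 0.06549 K/W
R_outer = 0.014/(0.195×18.3) = 0.003923 K/W
R_total = 0.07061 K/W
Q = ΔT/R_total = 29/0.07061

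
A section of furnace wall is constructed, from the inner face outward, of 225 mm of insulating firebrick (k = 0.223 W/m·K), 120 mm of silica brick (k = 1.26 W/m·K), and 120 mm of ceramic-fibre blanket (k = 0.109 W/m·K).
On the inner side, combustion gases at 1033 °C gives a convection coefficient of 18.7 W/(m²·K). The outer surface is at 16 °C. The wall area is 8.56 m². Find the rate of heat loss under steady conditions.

Model the wall as resistances in series:
R_inner film = 1/(h_i·A) = 1/(18.7×8.56) = 0.006247 K/W
R_insulating firebrick = L/(kA) = 0.225/(0.223×8.56) = 0.1179 K/W
R_silica brick = L/(kA) = 0.12/(1.26×8.56) = 0.01113 K/W
R_ceramic-fibre blanket = L/(kA) = 0.12/(0.109×8.56) = 0.1286 K/W
R_total = 0.2639 K/W
Q = ΔT / R_total = 1017 / 0.2639

Q ≈ 3850 W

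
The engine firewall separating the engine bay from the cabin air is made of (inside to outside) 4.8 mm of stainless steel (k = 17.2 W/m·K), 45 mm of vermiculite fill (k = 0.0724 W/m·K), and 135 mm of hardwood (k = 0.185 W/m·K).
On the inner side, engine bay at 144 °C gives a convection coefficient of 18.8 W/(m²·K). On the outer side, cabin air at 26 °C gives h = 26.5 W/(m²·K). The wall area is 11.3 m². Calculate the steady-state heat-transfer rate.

Thermal resistances in series:
R_inner film = 1/(h_i·A) = 1/(18.8×11.3) = 0.004707 K/W
R_stainless steel = L/(kA) = 0.0048/(17.2×11.3) = 2.47×10^-5 K/W
R_vermiculite fill = L/(kA) = 0.045/(0.0724×11.3) = 0.055 K/W
R_hardwood = L/(kA) = 0.135/(0.185×11.3) = 0.06458 K/W
R_outer film = 1/(h_o·A) = 1/(26.5×11.3) = 0.003339 K/W
R_total = 0.1277 K/W
Q = ΔT / R_total = 118 / 0.1277

Q ≈ 924 W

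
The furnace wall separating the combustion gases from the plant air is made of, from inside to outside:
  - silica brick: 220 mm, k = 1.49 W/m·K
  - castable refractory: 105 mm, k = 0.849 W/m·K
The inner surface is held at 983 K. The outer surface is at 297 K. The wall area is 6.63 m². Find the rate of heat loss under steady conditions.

Q ≈ 16800 W

Model the wall as resistances in series:
R_silica brick = L/(kA) = 0.22/(1.49×6.63) = 0.02227 K/W
R_castable refractory = L/(kA) = 0.105/(0.849×6.63) = 0.01865 K/W
R_total = 0.04092 K/W
Q = ΔT / R_total = 686 / 0.04092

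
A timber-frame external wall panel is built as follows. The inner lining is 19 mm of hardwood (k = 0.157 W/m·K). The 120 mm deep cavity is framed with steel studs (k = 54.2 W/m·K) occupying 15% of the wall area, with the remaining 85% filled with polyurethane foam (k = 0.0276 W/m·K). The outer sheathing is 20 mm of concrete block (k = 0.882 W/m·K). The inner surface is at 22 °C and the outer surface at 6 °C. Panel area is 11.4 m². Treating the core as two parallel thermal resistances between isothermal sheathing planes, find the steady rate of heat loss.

Sheathing layers in series; stud and cavity paths in parallel between them.
R_inner = 0.019/(0.157×11.4) = 0.01062 K/W
R_stud  = 0.12/(54.2×0.15×11.4) = 0.001295 K/W
R_cav   = 0.12/(0.0276×0.85×11.4) = 0.4487 K/W
1/R_core = 1/R_stud + 1/R_cav → R_core = 0.001291 K/W
R_outer = 0.02/(0.882×11.4) = 0.001989 K/W
R_total = 0.0139 K/W
Q = ΔT/R_total = 16/0.0139

Q ≈ 1150 W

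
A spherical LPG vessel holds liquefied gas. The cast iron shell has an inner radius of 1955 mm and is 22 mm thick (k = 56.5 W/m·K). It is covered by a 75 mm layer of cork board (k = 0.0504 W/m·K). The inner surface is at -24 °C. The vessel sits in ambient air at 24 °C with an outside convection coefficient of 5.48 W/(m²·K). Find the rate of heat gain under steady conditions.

Q ≈ 1470 W

Radial (spherical) resistances in series:
R_cast iron shell = (1/1.955 − 1/1.977)/(4π×56.5) = 8.017×10^-6 K/W
R_cork board = (1/1.977 − 1/2.052)/(4π×0.0504) = 0.02919 K/W
R_outer film = 1/(h·4πr_o²) = 1/(5.48×4π×2.052²) = 0.003449 K/W
R_total = 0.03265 K/W
Q = ΔT/R_total = 48/0.03265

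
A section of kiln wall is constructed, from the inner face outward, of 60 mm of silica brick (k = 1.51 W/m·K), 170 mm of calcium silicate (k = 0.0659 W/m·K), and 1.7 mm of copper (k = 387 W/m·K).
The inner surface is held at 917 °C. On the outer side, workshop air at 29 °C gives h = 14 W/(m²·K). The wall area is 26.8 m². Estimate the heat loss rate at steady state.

Using the resistance-network approach (series):
R_silica brick = L/(kA) = 0.06/(1.51×26.8) = 0.001483 K/W
R_calcium silicate = L/(kA) = 0.17/(0.0659×26.8) = 0.09626 K/W
R_copper = L/(kA) = 0.0017/(387×26.8) = 1.639×10^-7 K/W
R_outer film = 1/(h_o·A) = 1/(14×26.8) = 0.002665 K/W
R_total = 0.1004 K/W
Q = ΔT / R_total = 888 / 0.1004

Q ≈ 8840 W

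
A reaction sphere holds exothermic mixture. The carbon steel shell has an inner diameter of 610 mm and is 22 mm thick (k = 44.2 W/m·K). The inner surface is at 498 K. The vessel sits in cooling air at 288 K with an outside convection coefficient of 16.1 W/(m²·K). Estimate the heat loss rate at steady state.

Q ≈ 4500 W

Radial (spherical) resistances in series:
R_carbon steel shell = (1/0.305 − 1/0.327)/(4π×44.2) = 3.971×10^-4 K/W
R_outer film = 1/(h·4πr_o²) = 1/(16.1×4π×0.327²) = 0.04622 K/W
R_total = 0.04662 K/W
Q = ΔT/R_total = 210/0.04662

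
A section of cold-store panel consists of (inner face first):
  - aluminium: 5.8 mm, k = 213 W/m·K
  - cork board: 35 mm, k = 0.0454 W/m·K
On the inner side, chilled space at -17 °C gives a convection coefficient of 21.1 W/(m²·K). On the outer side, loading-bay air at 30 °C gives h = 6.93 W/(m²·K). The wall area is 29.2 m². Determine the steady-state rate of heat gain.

Series thermal resistances:
R_inner film = 1/(h_i·A) = 1/(21.1×29.2) = 0.001623 K/W
R_aluminium = L/(kA) = 0.0058/(213×29.2) = 9.325×10^-7 K/W
R_cork board = L/(kA) = 0.035/(0.0454×29.2) = 0.0264 K/W
R_outer film = 1/(h_o·A) = 1/(6.93×29.2) = 0.004942 K/W
R_total = 0.03297 K/W
Q = ΔT / R_total = 47 / 0.03297

Q ≈ 1430 W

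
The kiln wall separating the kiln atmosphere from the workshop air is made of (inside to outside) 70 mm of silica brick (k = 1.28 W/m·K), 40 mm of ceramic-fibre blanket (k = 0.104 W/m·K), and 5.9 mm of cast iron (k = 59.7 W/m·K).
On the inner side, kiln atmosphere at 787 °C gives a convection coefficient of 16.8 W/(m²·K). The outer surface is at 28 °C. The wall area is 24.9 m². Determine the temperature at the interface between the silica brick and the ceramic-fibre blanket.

Series thermal resistances:
R_inner film = 1/(h_i·A) = 1/(16.8×24.9) = 0.002391 K/W
R_silica brick = L/(kA) = 0.07/(1.28×24.9) = 0.002196 K/W
R_ceramic-fibre blanket = L/(kA) = 0.04/(0.104×24.9) = 0.01545 K/W
R_cast iron = L/(kA) = 0.0059/(59.7×24.9) = 3.969×10^-6 K/W
R_total = 0.02004 K/W;  Q = ΔT/R_total = 759/0.02004 = 37880 W
T_interface = T_inner − Q·ΣR(inner→interface) = 787 − 37900×0.004587

T ≈ 613 °C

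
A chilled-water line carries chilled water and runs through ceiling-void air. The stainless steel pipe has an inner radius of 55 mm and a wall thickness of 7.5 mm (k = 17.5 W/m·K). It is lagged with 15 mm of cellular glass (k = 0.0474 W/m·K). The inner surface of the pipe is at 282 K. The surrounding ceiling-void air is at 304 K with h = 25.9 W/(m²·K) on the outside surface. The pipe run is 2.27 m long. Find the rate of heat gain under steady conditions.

Cylindrical conduction, so R = ln(r₂/r₁)/(2πkL) per layer, in series:
R_stainless steel pipe wall = ln(62.5/55)/(2π×17.5×2.27) = 5.122×10^-4 K/W
R_cellular glass = ln(77.5/62.5)/(2π×0.0474×2.27) = 0.3182 K/W
R_outer film = 1/(h_o·2πr_oL) = 1/(25.9×2π×0.0775×2.27) = 0.03493 K/W
R_total = 0.3536 K/W
Q = ΔT/R_total = 22/0.3536

Q ≈ 62.2 W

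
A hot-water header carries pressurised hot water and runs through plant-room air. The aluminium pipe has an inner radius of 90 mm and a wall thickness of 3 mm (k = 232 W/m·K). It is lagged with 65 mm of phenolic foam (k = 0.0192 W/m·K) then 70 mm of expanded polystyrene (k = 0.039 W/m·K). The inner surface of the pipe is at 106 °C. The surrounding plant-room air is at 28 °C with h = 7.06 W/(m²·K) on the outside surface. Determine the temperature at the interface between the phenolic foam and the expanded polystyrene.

T ≈ 48.8 °C

Cylindrical conduction, so R = ln(r₂/r₁)/(2πkL) per layer, in series:
R_aluminium pipe wall = ln(93/90)/(2π×232×1) = 2.249×10^-5 K/W
R_phenolic foam = ln(158/93)/(2π×0.0192×1) = 4.393 K/W
R_expanded polystyrene = ln(228/158)/(2π×0.039×1) = 1.497 K/W
R_outer film = 1/(h_o·2πr_oL) = 1/(7.06×2π×0.228×1) = 0.09887 K/W
R_total = 5.989 K/W
Q = ΔT/R_total = 78/5.989
Q = 13 W/m
T_interface = T_inner − Q·ΣR(inner→interface) = 106 − 13×4.393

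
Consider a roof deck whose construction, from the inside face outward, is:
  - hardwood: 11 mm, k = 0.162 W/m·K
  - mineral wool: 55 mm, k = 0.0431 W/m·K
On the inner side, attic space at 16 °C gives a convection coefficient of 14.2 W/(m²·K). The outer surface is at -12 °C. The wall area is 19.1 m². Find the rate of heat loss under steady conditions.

Q ≈ 378 W

Series thermal resistances:
R_inner film = 1/(h_i·A) = 1/(14.2×19.1) = 0.003687 K/W
R_hardwood = L/(kA) = 0.011/(0.162×19.1) = 0.003555 K/W
R_mineral wool = L/(kA) = 0.055/(0.0431×19.1) = 0.06681 K/W
R_total = 0.07405 K/W
Q = ΔT / R_total = 28 / 0.07405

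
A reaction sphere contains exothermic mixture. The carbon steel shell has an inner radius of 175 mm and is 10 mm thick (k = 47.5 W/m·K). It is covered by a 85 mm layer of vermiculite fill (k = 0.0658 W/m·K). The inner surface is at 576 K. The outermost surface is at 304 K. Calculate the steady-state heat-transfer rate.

Q ≈ 132 W

For a spherical shell R = (1/r₁ − 1/r₂)/(4πk); film R = 1/(h·4πr²). In series:
R_carbon steel shell = (1/0.175 − 1/0.185)/(4π×47.5) = 5.175×10^-4 K/W
R_vermiculite fill = (1/0.185 − 1/0.27)/(4π×0.0658) = 2.058 K/W
R_total = 2.059 K/W
Q = ΔT/R_total = 272/2.059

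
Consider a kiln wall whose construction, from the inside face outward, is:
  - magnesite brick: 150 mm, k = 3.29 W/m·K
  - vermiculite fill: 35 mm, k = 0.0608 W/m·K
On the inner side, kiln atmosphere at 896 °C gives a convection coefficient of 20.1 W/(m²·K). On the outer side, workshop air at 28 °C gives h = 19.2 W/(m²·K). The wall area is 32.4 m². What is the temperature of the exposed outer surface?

Thermal resistances in series:
R_inner film = 1/(h_i·A) = 1/(20.1×32.4) = 0.001536 K/W
R_magnesite brick = L/(kA) = 0.15/(3.29×32.4) = 0.001407 K/W
R_vermiculite fill = L/(kA) = 0.035/(0.0608×32.4) = 0.01777 K/W
R_outer film = 1/(h_o·A) = 1/(19.2×32.4) = 0.001608 K/W
R_total = 0.02232 K/W;  Q = ΔT/R_total = 868/0.02232 = 38890 W
T_interface = T_inner − Q·ΣR(inner→interface) = 896 − 38900×0.02071

T ≈ 90.5 °C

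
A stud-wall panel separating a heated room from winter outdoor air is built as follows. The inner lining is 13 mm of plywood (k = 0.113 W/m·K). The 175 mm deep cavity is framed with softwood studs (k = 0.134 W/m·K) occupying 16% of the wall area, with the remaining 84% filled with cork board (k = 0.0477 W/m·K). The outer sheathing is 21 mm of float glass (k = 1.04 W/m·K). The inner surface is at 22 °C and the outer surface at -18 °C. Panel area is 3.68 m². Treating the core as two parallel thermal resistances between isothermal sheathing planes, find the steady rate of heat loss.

Q ≈ 49.4 W

Sheathing layers in series; stud and cavity paths in parallel between them.
R_inner = 0.013/(0.113×3.68) = 0.03126 K/W
R_stud  = 0.175/(0.134×0.16×3.68) = 2.218 K/W
R_cav   = 0.175/(0.0477×0.84×3.68) = 1.187 K/W
1/R_core = 1/R_stud + 1/R_cav → R_core = 0.7731 K/W
R_outer = 0.021/(1.04×3.68) = 0.005487 K/W
R_total = 0.8099 K/W
Q = ΔT/R_total = 40/0.8099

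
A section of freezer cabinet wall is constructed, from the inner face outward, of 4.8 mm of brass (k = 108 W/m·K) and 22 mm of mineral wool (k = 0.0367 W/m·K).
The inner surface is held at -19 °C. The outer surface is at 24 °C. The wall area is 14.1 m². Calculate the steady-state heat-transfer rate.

Q ≈ 1010 W

Series thermal resistances:
R_brass = L/(kA) = 0.0048/(108×14.1) = 3.152×10^-6 K/W
R_mineral wool = L/(kA) = 0.022/(0.0367×14.1) = 0.04251 K/W
R_total = 0.04252 K/W
Q = ΔT / R_total = 43 / 0.04252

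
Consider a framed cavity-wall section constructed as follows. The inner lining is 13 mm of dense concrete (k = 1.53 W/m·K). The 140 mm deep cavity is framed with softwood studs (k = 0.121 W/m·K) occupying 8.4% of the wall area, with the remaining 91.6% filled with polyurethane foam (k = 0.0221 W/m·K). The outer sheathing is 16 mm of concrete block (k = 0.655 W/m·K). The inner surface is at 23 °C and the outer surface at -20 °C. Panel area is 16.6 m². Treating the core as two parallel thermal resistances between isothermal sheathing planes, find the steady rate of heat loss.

Q ≈ 154 W

Sheathing layers in series; stud and cavity paths in parallel between them.
R_inner = 0.013/(1.53×16.6) = 5.119×10^-4 K/W
R_stud  = 0.14/(0.121×0.084×16.6) = 0.8298 K/W
R_cav   = 0.14/(0.0221×0.916×16.6) = 0.4166 K/W
1/R_core = 1/R_stud + 1/R_cav → R_core = 0.2774 K/W
R_outer = 0.016/(0.655×16.6) = 0.001472 K/W
R_total = 0.2793 K/W
Q = ΔT/R_total = 43/0.2793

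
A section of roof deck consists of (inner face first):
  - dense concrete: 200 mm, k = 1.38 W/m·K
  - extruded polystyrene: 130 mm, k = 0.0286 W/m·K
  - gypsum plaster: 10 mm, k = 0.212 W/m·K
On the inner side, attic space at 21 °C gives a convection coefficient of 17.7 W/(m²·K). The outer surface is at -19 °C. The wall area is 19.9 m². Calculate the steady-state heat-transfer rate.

Q ≈ 166 W

Model the wall as resistances in series:
R_inner film = 1/(h_i·A) = 1/(17.7×19.9) = 0.002839 K/W
R_dense concrete = L/(kA) = 0.2/(1.38×19.9) = 0.007283 K/W
R_extruded polystyrene = L/(kA) = 0.13/(0.0286×19.9) = 0.2284 K/W
R_gypsum plaster = L/(kA) = 0.01/(0.212×19.9) = 0.00237 K/W
R_total = 0.2409 K/W
Q = ΔT / R_total = 40 / 0.2409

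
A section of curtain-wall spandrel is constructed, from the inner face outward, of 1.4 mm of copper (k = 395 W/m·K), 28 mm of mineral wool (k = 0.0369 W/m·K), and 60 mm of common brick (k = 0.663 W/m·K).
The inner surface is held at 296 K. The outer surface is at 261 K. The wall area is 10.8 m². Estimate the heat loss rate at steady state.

Model the wall as resistances in series:
R_copper = L/(kA) = 0.0014/(395×10.8) = 3.282×10^-7 K/W
R_mineral wool = L/(kA) = 0.028/(0.0369×10.8) = 0.07026 K/W
R_common brick = L/(kA) = 0.06/(0.663×10.8) = 0.008379 K/W
R_total = 0.07864 K/W
Q = ΔT / R_total = 35 / 0.07864

Q ≈ 445 W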